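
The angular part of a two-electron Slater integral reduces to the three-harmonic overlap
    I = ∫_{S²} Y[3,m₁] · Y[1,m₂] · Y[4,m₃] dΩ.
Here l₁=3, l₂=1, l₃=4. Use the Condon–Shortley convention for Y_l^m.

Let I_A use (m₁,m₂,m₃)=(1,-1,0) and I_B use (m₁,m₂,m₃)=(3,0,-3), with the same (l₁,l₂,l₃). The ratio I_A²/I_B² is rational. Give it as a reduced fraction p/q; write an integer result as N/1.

Shared (l₁,l₂,l₃)=(3,1,4): N and (l;000)² cancel in I_A²/I_B².
A: Δ = 0!·6!·2!/9! = 1/252; Racah Σ t=0..0: t=0:+1/96 = 1/96; ⇒ 3j(3 1 4; 1 -1 0)² = 1/42, sgn +1
B: Δ = 0!·6!·2!/9! = 1/252; Racah Σ t=0..0: t=0:+1/720 = 1/720; ⇒ 3j(3 1 4; 3 0 -3)² = 1/36, sgn -1
I_A²/I_B² = (1/42)/(1/36) = 6/7

6/7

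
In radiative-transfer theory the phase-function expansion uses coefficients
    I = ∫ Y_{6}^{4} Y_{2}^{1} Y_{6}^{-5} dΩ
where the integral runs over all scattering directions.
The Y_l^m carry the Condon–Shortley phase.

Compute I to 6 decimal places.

m-sum 0 ✓  L=14 even ✓  4≤6≤8 ✓
Π(2lᵢ+1) = 13×5×13 = 845
triangle coeff Δ(6,2,6) = 1/90090
Σ_t [0,2]: t=0:+1/69120 t=1:−1/14400 t=2:+1/69120 = -7/172800
(3j)²=14/715 [(6 2 6; 0 0 0)], sign=-1
Σ_t [1,2]: t=1:−1/725760 t=2:+1/7257600 = -1/806400
(3j)²=27/910 [(6 2 6; 4 1 -5)], sign=+1
⇒ 4πI² = 27/55
I = (-1)√(27/55/(4π)) = -0.19764945

-0.197649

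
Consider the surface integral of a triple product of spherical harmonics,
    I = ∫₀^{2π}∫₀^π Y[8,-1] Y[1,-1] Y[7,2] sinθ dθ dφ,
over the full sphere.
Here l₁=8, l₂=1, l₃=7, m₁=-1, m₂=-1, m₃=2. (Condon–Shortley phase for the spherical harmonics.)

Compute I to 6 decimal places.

Rules hold: Σm=0, L=16 even, 7≤7≤9.
N = 17·3·15 = 765
Δ = 2!·14!·0!/17! = 1/2040
Racah Σ t=1..1: t=1:−1/25401600 = -1/25401600
⇒ 3j(8 1 7; 0 0 0)² = 8/255, sgn +1
Racah Σ t=0..0: t=0:+1/87091200 = 1/87091200
⇒ 3j(8 1 7; -1 -1 2)² = 7/680, sgn -1
4πI² = N·(3j₀)²·(3jₘ)² = 21/85
I = -1·√(0.247059/4π) = -0.14021525

-0.140215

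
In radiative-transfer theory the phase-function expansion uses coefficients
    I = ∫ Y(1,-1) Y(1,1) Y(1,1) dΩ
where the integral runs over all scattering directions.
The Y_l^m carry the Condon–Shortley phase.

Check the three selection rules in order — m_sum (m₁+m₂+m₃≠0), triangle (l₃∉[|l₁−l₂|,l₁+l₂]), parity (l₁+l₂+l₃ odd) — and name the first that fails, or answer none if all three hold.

Σmᵢ = 1  ✗
l₃∈[|l₁−l₂|,l₁+l₂]=[0,2], have l₃=1
Σlᵢ = 3 ⇒ odd

m_sum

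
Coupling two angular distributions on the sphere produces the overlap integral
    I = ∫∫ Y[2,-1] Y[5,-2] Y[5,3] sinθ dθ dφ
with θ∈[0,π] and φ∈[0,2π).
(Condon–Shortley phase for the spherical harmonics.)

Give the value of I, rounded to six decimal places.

-0.161739

Checks pass: Σm=0; 12 even; l₃=5∈[3,7].
(2·2+1)(2·5+1)(2·5+1) = 605
Δ: 2! 2! 8! / 13! → 1/38610
sum: t=0:+1/2880 t=1:−1/576 t=2:+1/2880 = -1/960
3j²(2 5 5; 0 0 0) = Δ·Π!·Σ² = 10/429  (sign +1)
sum: t=1:−1/2880 t=2:+1/10080 = -1/4032
3j²(2 5 5; -1 -2 3) = Δ·Π!·Σ² = 10/429  (sign -1)
combine: 4πI² = 605·10/429·10/429 = 500/1521
take √, sign -1: I = -0.16173926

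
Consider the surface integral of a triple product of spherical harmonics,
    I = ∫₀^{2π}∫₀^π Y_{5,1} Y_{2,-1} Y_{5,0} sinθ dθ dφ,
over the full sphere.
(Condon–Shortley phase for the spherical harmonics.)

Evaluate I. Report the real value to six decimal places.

-0.036166

Checks pass: Σm=0; 12 even; l₃=5∈[3,7].
(2·5+1)(2·2+1)(2·5+1) = 605
Δ: 2! 8! 2! / 13! → 1/38610
sum: t=0:+1/2880 t=1:−1/576 t=2:+1/2880 = -1/960
3j²(5 2 5; 0 0 0) = Δ·Π!·Σ² = 10/429  (sign +1)
sum: t=0:+1/1152 t=1:−1/1440 = 1/5760
3j²(5 2 5; 1 -1 0) = Δ·Π!·Σ² = 1/858  (sign -1)
combine: 4πI² = 605·10/429·1/858 = 25/1521
take √, sign -1: I = -0.03616600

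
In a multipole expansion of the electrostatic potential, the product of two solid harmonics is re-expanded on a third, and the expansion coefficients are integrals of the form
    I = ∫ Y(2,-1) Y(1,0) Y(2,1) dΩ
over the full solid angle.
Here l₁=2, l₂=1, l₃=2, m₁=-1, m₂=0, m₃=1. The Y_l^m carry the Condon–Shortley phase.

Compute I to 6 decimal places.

0.000000

L=5 odd ⇒ parity kills the (l;000) factor ⇒ I = 0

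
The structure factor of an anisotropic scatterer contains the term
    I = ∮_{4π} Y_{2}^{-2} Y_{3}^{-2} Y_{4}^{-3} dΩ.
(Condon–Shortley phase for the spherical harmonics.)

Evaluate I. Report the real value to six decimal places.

-2 − 2 − 3 = -7 ≠ 0: azimuthal integral kills it; I = 0

0.000000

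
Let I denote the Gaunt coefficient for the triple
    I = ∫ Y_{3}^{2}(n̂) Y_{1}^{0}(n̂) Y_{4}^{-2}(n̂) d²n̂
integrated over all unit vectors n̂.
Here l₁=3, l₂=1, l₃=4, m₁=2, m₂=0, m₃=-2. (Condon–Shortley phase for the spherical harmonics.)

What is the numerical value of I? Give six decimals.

0.213244

m-sum 0 ✓  L=8 even ✓  2≤4≤4 ✓
Π(2lᵢ+1) = 7×3×9 = 189
triangle coeff Δ(3,1,4) = 1/252
Σ_t [0,0]: t=0:+1/36 = 1/36
(3j)²=4/63 [(3 1 4; 0 0 0)], sign=+1
Σ_t [0,0]: t=0:+1/120 = 1/120
(3j)²=1/21 [(3 1 4; 2 0 -2)], sign=+1
⇒ 4πI² = 4/7
I = (+1)√(4/7/(4π)) = 0.21324362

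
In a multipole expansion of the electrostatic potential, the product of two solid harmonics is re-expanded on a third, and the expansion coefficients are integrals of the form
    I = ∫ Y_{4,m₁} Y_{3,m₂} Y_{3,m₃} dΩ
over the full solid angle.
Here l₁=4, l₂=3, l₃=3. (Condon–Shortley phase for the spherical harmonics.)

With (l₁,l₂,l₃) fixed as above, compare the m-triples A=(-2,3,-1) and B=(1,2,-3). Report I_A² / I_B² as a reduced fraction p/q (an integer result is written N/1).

9/5

Shared (l₁,l₂,l₃)=(4,3,3): N and (l;000)² cancel in I_A²/I_B².
A: Δ = 4!·4!·2!/11! = 1/34650; Racah Σ t=4..4: t=4:+1/192 = 1/192; ⇒ 3j(4 3 3; -2 3 -1)² = 3/77, sgn +1
B: Δ = 4!·4!·2!/11! = 1/34650; Racah Σ t=3..3: t=3:−1/288 = -1/288; ⇒ 3j(4 3 3; 1 2 -3)² = 5/231, sgn -1
I_A²/I_B² = (3/77)/(5/231) = 9/5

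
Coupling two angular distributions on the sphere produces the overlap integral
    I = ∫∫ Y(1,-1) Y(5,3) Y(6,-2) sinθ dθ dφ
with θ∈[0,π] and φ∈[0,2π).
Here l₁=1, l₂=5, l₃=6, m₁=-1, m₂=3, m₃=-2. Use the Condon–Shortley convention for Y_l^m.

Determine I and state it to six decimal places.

0.100084

Rules hold: Σm=0, L=12 even, 4≤6≤6.
N = 3·11·13 = 429
Δ = 0!·2!·10!/13! = 1/858
Racah Σ t=0..0: t=0:+1/14400 = 1/14400
⇒ 3j(1 5 6; 0 0 0)² = 6/143, sgn +1
Racah Σ t=0..0: t=0:+1/161280 = 1/161280
⇒ 3j(1 5 6; -1 3 -2)² = 1/143, sgn +1
4πI² = N·(3j₀)²·(3jₘ)² = 18/143
I = +1·√(0.125874/4π) = 0.10008369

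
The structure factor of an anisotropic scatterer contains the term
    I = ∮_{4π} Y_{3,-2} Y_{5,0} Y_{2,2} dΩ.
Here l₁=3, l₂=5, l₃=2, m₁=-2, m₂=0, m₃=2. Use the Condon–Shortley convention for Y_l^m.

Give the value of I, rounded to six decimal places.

Checks pass: Σm=0; 10 even; l₃=2∈[2,8].
(2·3+1)(2·5+1)(2·2+1) = 385
Δ: 6! 0! 4! / 11! → 1/2310
sum: t=3:−1/144 = -1/144
3j²(3 5 2; 0 0 0) = Δ·Π!·Σ² = 10/231  (sign -1)
sum: t=5:−1/2880 = -1/2880
3j²(3 5 2; -2 0 2) = Δ·Π!·Σ² = 1/462  (sign -1)
combine: 4πI² = 385·10/231·1/462 = 25/693
take √, sign +1: I = 0.05357948

0.053579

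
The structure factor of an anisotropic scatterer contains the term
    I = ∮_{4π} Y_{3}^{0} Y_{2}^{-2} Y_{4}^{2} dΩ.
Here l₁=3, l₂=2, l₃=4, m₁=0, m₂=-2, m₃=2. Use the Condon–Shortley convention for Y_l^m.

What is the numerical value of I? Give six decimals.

0.000000

L=9 odd ⇒ parity kills the (l;000) factor ⇒ I = 0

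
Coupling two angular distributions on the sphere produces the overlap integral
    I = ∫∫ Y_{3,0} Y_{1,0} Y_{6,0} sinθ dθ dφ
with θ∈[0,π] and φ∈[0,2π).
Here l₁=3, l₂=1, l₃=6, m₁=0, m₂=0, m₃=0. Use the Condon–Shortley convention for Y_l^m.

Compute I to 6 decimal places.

0.000000

l₃=6 ∉ [2,4] — triangle fails ⇒ I = 0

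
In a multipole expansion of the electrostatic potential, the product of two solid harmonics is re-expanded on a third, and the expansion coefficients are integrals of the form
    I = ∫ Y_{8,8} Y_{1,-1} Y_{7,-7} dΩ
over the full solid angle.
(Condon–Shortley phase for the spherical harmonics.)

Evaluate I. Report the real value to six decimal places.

m-sum 0 ✓  L=16 even ✓  7≤7≤9 ✓
Π(2lᵢ+1) = 17×3×15 = 765
triangle coeff Δ(8,1,7) = 1/2040
Σ_t [1,1]: t=1:−1/25401600 = -1/25401600
(3j)²=8/255 [(8 1 7; 0 0 0)], sign=+1
Σ_t [0,0]: t=0:+1/174356582400 = 1/174356582400
(3j)²=1/17 [(8 1 7; 8 -1 -7)], sign=+1
⇒ 4πI² = 24/17
I = (+1)√(24/17/(4π)) = 0.33517856

0.335179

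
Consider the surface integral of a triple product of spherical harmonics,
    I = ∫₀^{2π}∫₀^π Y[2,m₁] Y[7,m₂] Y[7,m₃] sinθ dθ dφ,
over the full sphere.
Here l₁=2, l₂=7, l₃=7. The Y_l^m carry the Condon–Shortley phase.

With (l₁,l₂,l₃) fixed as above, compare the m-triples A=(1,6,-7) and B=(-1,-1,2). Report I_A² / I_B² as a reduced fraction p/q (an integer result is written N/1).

1183/243

l's match ⇒ only the (l;m) 3-j factors differ between A and B.
A: triangle coeff Δ(2,7,7) = 1/185640; Σ_t [1,1]: t=1:−1/958003200 = -1/958003200; (3j)²=13/680 [(2 7 7; 1 6 -7)], sign=-1
B: triangle coeff Δ(2,7,7) = 1/185640; Σ_t [1,2]: t=1:−1/1209600 t=2:+1/1935360 = -1/3225600; (3j)²=243/61880 [(2 7 7; -1 -1 2)], sign=+1
I_A²/I_B² = (13/680)/(243/61880) = 1183/243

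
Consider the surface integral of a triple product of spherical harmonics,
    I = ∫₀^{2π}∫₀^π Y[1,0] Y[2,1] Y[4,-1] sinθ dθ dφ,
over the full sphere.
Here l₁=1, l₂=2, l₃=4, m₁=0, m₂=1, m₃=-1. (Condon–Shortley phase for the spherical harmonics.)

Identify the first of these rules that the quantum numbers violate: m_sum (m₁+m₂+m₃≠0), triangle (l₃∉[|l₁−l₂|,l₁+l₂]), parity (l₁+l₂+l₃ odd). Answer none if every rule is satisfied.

triangle

azimuthal sum: 0 + 1 − 1 = 0  ✓
1 ≤ 4 ≤ 3 (triangle on l)  ✗
L = 1 + 2 + 4 = 7 (odd)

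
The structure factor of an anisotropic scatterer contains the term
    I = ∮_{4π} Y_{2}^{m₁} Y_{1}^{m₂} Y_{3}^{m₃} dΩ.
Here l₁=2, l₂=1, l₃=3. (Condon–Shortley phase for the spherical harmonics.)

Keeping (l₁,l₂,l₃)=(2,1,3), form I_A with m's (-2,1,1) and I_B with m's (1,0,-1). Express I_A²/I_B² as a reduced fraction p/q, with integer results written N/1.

1/8

Same 2,1,3: normalisation and zero-m 3j drop out of the ratio.
A: Δ: 0! 4! 2! / 7! → 1/105; sum: t=0:+1/48 = 1/48; 3j²(2 1 3; -2 1 1) = Δ·Π!·Σ² = 1/105  (sign +1)
B: Δ: 0! 4! 2! / 7! → 1/105; sum: t=0:+1/6 = 1/6; 3j²(2 1 3; 1 0 -1) = Δ·Π!·Σ² = 8/105  (sign +1)
I_A²/I_B² = (1/105)/(8/105) = 1/8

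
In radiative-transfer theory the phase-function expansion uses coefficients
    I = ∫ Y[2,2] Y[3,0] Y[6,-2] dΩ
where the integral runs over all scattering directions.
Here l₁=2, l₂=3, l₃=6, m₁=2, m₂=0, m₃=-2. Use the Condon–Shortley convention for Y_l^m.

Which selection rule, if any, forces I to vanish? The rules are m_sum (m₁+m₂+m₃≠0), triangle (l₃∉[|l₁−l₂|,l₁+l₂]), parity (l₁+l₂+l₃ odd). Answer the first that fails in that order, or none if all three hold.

triangle

azimuthal sum: 2 + 0 − 2 = 0  ✓
1 ≤ 6 ≤ 5 (triangle on l)  ✗
L = 2 + 3 + 6 = 11 (odd)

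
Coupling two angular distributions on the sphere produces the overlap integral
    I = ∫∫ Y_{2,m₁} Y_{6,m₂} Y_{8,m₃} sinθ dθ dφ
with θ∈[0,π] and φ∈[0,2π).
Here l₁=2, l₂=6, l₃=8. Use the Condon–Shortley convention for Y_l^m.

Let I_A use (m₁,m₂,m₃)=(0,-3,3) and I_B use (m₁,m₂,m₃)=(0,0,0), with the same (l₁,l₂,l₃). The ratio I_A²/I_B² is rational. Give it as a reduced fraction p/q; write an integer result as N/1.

275/392

Same 2,6,8: normalisation and zero-m 3j drop out of the ratio.
A: Δ: 0! 4! 12! / 17! → 1/30940; sum: t=0:+1/8709120 = 1/8709120; 3j²(2 6 8; 0 -3 3) = Δ·Π!·Σ² = 55/3094  (sign -1)
B: Δ: 0! 4! 12! / 17! → 1/30940; sum: t=0:+1/2073600 = 1/2073600; 3j²(2 6 8; 0 0 0) = Δ·Π!·Σ² = 28/1105  (sign +1)
I_A²/I_B² = (55/3094)/(28/1105) = 275/392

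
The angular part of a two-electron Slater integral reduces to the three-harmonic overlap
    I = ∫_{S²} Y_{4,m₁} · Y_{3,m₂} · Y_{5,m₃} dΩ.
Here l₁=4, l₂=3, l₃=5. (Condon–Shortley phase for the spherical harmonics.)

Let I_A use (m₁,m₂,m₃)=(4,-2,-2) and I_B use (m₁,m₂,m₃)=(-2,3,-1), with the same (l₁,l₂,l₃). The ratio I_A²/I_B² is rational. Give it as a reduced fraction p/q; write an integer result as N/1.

Same 4,3,5: normalisation and zero-m 3j drop out of the ratio.
A: Δ: 2! 6! 4! / 13! → 1/180180; sum: t=0:+1/8640 = 1/8640; 3j²(4 3 5; 4 -2 -2) = Δ·Π!·Σ² = 14/1287  (sign -1)
B: Δ: 2! 6! 4! / 13! → 1/180180; sum: t=2:+1/2304 = 1/2304; 3j²(4 3 5; -2 3 -1) = Δ·Π!·Σ² = 75/4004  (sign +1)
I_A²/I_B² = (14/1287)/(75/4004) = 392/675

392/675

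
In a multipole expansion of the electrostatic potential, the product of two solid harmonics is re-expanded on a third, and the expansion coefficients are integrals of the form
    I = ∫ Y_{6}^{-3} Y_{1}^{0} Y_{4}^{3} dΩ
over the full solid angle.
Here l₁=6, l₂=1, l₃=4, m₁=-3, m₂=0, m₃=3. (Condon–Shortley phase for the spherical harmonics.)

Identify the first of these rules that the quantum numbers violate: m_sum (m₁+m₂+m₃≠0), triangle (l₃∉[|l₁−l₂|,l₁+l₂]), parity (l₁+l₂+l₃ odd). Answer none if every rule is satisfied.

triangle

Σmᵢ = 0  ✓
l₃∈[|l₁−l₂|,l₁+l₂]=[5,7], have l₃=4  ✗
Σlᵢ = 11 ⇒ odd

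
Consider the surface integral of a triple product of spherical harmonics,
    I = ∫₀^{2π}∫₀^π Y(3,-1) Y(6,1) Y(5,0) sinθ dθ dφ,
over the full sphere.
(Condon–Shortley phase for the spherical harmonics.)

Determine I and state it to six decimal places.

-0.077843

Checks pass: Σm=0; 14 even; l₃=5∈[3,9].
(2·3+1)(2·6+1)(2·5+1) = 1001
Δ: 4! 2! 8! / 15! → 1/675675
sum: t=1:−1/8640 t=2:+1/2304 t=3:−1/8640 = 7/34560
3j²(3 6 5; 0 0 0) = Δ·Π!·Σ² = 7/429  (sign -1)
sum: t=2:+1/5760 t=3:−1/3456 t=4:+1/34560 = -1/11520
3j²(3 6 5; -1 1 0) = Δ·Π!·Σ² = 2/429  (sign +1)
combine: 4πI² = 1001·7/429·2/429 = 98/1287
take √, sign -1: I = -0.07784287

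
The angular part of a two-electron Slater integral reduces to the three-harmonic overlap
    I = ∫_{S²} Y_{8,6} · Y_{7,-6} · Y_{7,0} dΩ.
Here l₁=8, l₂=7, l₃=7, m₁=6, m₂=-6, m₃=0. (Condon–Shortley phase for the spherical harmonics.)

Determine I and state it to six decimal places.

0.134624

m-sum 0 ✓  L=22 even ✓  1≤7≤15 ✓
Π(2lᵢ+1) = 17×15×15 = 3825
triangle coeff Δ(8,7,7) = 1/22086194130
Σ_t [1,7]: t=1:−1/18289152000 t=2:+1/248832000 t=3:−1/24883200 t=4:+1/11943936 t=5:−1/24883200 t=6:+1/248832000 t=7:−1/18289152000 = 11/975421440
(3j)²=1750/289731 [(8 7 7; 0 0 0)], sign=-1
Σ_t [0,1]: t=0:+1/6967296000 t=1:−1/18289152000 = 13/146313216000
(3j)²=2197/222870 [(8 7 7; 6 -6 0)], sign=-1
⇒ 4πI² = 739375/3246473
I = (+1)√(739375/3246473/(4π)) = 0.13462371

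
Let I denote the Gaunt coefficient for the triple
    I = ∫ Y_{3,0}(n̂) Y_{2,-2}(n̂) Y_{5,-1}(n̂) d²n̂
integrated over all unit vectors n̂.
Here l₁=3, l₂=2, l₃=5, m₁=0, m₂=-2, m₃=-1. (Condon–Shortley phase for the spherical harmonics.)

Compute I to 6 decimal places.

m-sum = 0 − 2 − 1 = -3 ≠ 0 ⇒ I = 0

0.000000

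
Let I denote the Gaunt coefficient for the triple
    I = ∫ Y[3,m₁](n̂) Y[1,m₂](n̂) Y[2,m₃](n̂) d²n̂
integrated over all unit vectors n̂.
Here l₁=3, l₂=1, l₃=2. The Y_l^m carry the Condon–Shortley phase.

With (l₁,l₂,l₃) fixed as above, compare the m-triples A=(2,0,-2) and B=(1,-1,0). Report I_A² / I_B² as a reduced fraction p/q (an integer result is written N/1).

5/6

Same 3,1,2: normalisation and zero-m 3j drop out of the ratio.
A: Δ: 2! 4! 0! / 7! → 1/105; sum: t=1:−1/24 = -1/24; 3j²(3 1 2; 2 0 -2) = Δ·Π!·Σ² = 1/21  (sign -1)
B: Δ: 2! 4! 0! / 7! → 1/105; sum: t=0:+1/8 = 1/8; 3j²(3 1 2; 1 -1 0) = Δ·Π!·Σ² = 2/35  (sign +1)
I_A²/I_B² = (1/21)/(2/35) = 5/6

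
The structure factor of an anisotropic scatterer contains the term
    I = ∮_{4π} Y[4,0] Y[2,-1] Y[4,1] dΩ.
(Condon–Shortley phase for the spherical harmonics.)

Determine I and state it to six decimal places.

Rules hold: Σm=0, L=10 even, 2≤4≤6.
N = 9·5·9 = 405
Δ = 2!·6!·2!/11! = 1/13860
Racah Σ t=0..2: t=0:+1/192 t=1:−1/36 t=2:+1/192 = -5/288
⇒ 3j(4 2 4; 0 0 0)² = 20/693, sgn -1
Racah Σ t=0..1: t=0:+1/96 t=1:−1/72 = -1/288
⇒ 3j(4 2 4; 0 -1 1)² = 1/462, sgn +1
4πI² = N·(3j₀)²·(3jₘ)² = 150/5929
I = -1·√(0.0252994/4π) = -0.04486937

-0.044869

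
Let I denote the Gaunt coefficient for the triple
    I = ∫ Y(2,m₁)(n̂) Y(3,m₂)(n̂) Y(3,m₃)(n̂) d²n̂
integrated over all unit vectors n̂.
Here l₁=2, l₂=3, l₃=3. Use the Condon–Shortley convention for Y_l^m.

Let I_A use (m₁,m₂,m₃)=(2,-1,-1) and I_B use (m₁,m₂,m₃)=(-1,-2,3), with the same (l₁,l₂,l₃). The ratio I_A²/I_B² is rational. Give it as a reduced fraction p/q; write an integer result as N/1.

Shared (l₁,l₂,l₃)=(2,3,3): N and (l;000)² cancel in I_A²/I_B².
A: Δ = 2!·2!·4!/9! = 1/3780; Racah Σ t=0..0: t=0:+1/16 = 1/16; ⇒ 3j(2 3 3; 2 -1 -1)² = 2/35, sgn +1
B: Δ = 2!·2!·4!/9! = 1/3780; Racah Σ t=1..1: t=1:−1/48 = -1/48; ⇒ 3j(2 3 3; -1 -2 3)² = 5/84, sgn -1
I_A²/I_B² = (2/35)/(5/84) = 24/25

24/25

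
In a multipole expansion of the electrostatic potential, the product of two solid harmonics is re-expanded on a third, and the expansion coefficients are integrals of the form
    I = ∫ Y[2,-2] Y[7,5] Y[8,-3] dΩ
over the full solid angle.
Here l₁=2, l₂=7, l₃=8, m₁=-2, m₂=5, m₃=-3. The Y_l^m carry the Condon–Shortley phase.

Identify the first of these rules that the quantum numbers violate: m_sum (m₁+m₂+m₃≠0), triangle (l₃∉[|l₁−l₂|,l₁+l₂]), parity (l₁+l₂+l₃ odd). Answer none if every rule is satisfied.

Σmᵢ = 0  ✓
l₃∈[|l₁−l₂|,l₁+l₂]=[5,9], have l₃=8  ✓
Σlᵢ = 17 ⇒ odd  ✗

parity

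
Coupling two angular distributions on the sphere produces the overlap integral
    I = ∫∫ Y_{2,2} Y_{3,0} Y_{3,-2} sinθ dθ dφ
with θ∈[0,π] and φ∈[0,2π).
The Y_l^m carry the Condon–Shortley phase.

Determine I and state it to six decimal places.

Rules hold: Σm=0, L=8 even, 1≤3≤5.
N = 5·7·7 = 245
Δ = 2!·2!·4!/9! = 1/3780
Racah Σ t=0..2: t=0:+1/24 t=1:−1/4 t=2:+1/24 = -1/6
⇒ 3j(2 3 3; 0 0 0)² = 4/105, sgn +1
Racah Σ t=0..0: t=0:+1/24 = 1/24
⇒ 3j(2 3 3; 2 0 -2)² = 1/21, sgn -1
4πI² = N·(3j₀)²·(3jₘ)² = 4/9
I = -1·√(0.444444/4π) = -0.18806319

-0.188063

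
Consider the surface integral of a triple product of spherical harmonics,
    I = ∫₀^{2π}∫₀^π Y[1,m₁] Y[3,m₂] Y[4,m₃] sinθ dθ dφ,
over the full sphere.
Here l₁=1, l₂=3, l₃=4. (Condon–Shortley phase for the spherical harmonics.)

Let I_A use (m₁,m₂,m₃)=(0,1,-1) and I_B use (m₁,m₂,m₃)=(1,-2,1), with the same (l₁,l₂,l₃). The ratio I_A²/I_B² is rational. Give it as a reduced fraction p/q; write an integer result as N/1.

5/1

Shared (l₁,l₂,l₃)=(1,3,4): N and (l;000)² cancel in I_A²/I_B².
A: Δ = 0!·2!·6!/9! = 1/252; Racah Σ t=0..0: t=0:+1/48 = 1/48; ⇒ 3j(1 3 4; 0 1 -1)² = 5/84, sgn -1
B: Δ = 0!·2!·6!/9! = 1/252; Racah Σ t=0..0: t=0:+1/240 = 1/240; ⇒ 3j(1 3 4; 1 -2 1)² = 1/84, sgn -1
I_A²/I_B² = (5/84)/(1/84) = 5/1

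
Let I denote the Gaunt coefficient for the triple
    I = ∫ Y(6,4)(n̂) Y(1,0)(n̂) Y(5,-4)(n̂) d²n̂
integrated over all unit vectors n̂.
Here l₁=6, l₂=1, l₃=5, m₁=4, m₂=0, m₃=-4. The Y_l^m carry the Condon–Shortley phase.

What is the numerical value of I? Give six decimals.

0.182727

m-sum 0 ✓  L=12 even ✓  5≤5≤7 ✓
Π(2lᵢ+1) = 13×3×11 = 429
triangle coeff Δ(6,1,5) = 1/858
Σ_t [1,1]: t=1:−1/14400 = -1/14400
(3j)²=6/143 [(6 1 5; 0 0 0)], sign=+1
Σ_t [1,1]: t=1:−1/362880 = -1/362880
(3j)²=10/429 [(6 1 5; 4 0 -4)], sign=+1
⇒ 4πI² = 60/143
I = (+1)√(60/143/(4π)) = 0.18272698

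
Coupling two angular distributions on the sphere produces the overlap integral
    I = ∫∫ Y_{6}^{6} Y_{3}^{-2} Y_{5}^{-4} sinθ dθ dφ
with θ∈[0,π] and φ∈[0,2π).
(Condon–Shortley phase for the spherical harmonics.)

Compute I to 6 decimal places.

m-sum 0 ✓  L=14 even ✓  3≤5≤9 ✓
Π(2lᵢ+1) = 13×7×11 = 1001
triangle coeff Δ(6,3,5) = 1/675675
Σ_t [1,3]: t=1:−1/8640 t=2:+1/2304 t=3:−1/8640 = 7/34560
(3j)²=7/429 [(6 3 5; 0 0 0)], sign=-1
Σ_t [0,0]: t=0:+1/967680 = 1/967680
(3j)²=3/91 [(6 3 5; 6 -2 -4)], sign=-1
⇒ 4πI² = 7/13
I = (+1)√(7/13/(4π)) = 0.20700098

0.207001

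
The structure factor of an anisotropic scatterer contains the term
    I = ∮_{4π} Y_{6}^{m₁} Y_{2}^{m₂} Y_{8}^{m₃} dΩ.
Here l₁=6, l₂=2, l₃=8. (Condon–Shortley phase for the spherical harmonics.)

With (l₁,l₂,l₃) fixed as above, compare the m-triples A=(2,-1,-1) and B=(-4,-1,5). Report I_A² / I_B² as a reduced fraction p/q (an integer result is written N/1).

l's match ⇒ only the (l;m) 3-j factors differ between A and B.
A: triangle coeff Δ(6,2,8) = 1/30940; Σ_t [0,0]: t=0:+1/5806080 = 1/5806080; (3j)²=9/884 [(6 2 8; 2 -1 -1)], sign=-1
B: triangle coeff Δ(6,2,8) = 1/30940; Σ_t [0,0]: t=0:+1/43545600 = 1/43545600; (3j)²=33/1190 [(6 2 8; -4 -1 5)], sign=-1
I_A²/I_B² = (9/884)/(33/1190) = 105/286

105/286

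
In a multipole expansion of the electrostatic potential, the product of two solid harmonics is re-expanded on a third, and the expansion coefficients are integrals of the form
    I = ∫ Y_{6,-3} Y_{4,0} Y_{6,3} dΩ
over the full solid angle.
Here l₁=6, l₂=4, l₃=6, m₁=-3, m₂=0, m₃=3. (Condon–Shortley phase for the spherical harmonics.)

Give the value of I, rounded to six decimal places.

Checks pass: Σm=0; 16 even; l₃=6∈[2,10].
(2·6+1)(2·4+1)(2·6+1) = 1521
Δ: 4! 8! 4! / 17! → 1/15315300
sum: t=0:+1/829440 t=1:−1/25920 t=2:+1/9216 t=3:−1/25920 t=4:+1/829440 = 7/207360
3j²(6 4 6; 0 0 0) = Δ·Π!·Σ² = 28/2431  (sign +1)
sum: t=1:−1/1451520 t=2:+1/80640 t=3:−1/51840 t=4:+1/414720 = -1/193536
3j²(6 4 6; -3 0 3) = Δ·Π!·Σ² = 81/17017  (sign +1)
combine: 4πI² = 1521·28/2431·81/17017 = 2916/34969
take √, sign +1: I = 0.08146053

0.081461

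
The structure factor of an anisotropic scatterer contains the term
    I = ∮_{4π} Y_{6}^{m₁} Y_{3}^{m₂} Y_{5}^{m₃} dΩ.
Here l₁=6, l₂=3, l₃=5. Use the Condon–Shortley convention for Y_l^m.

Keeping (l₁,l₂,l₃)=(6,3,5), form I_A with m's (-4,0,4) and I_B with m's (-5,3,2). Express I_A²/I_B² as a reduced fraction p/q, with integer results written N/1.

15/22

l's match ⇒ only the (l;m) 3-j factors differ between A and B.
A: triangle coeff Δ(6,3,5) = 1/675675; Σ_t [2,3]: t=2:+1/161280 t=3:−1/60480 = -1/96768; (3j)²=15/1001 [(6 3 5; -4 0 4)], sign=+1
B: triangle coeff Δ(6,3,5) = 1/675675; Σ_t [4,4]: t=4:+1/241920 = 1/241920; (3j)²=2/91 [(6 3 5; -5 3 2)], sign=-1
I_A²/I_B² = (15/1001)/(2/91) = 15/22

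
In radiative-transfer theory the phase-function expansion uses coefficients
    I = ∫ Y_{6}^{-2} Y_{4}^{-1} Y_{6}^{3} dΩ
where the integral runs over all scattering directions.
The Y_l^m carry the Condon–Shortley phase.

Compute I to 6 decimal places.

Checks pass: Σm=0; 16 even; l₃=6∈[2,10].
(2·6+1)(2·4+1)(2·6+1) = 1521
Δ: 4! 8! 4! / 17! → 1/15315300
sum: t=0:+1/829440 t=1:−1/25920 t=2:+1/9216 t=3:−1/25920 t=4:+1/829440 = 7/207360
3j²(6 4 6; 0 0 0) = Δ·Π!·Σ² = 28/2431  (sign +1)
sum: t=0:+1/5806080 t=1:−1/120960 t=2:+1/34560 t=3:−1/103680 = 13/1161216
3j²(6 4 6; -2 -1 3) = Δ·Π!·Σ² = 65/5236  (sign -1)
combine: 4πI² = 1521·28/2431·65/5236 = 7605/34969
take √, sign -1: I = -0.13155370

-0.131554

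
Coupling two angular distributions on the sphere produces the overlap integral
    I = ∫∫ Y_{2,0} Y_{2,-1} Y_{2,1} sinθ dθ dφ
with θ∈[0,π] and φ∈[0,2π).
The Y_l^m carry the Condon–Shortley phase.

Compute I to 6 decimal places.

-0.090112

Checks pass: Σm=0; 6 even; l₃=2∈[0,4].
(2·2+1)(2·2+1)(2·2+1) = 125
Δ: 2! 2! 2! / 7! → 1/630
sum: t=0:+1/8 t=1:−1/1 t=2:+1/8 = -3/4
3j²(2 2 2; 0 0 0) = Δ·Π!·Σ² = 2/35  (sign -1)
sum: t=0:+1/4 t=1:−1/2 = -1/4
3j²(2 2 2; 0 -1 1) = Δ·Π!·Σ² = 1/70  (sign +1)
combine: 4πI² = 125·2/35·1/70 = 5/49
take √, sign -1: I = -0.09011188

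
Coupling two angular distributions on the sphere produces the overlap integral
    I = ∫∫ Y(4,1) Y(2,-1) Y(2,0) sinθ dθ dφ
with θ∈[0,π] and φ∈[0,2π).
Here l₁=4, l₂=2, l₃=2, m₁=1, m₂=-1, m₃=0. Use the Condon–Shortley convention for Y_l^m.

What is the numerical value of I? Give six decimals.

Checks pass: Σm=0; 8 even; l₃=2∈[2,6].
(2·4+1)(2·2+1)(2·2+1) = 225
Δ: 4! 4! 0! / 9! → 1/630
sum: t=2:+1/16 = 1/16
3j²(4 2 2; 0 0 0) = Δ·Π!·Σ² = 2/35  (sign +1)
sum: t=1:−1/24 = -1/24
3j²(4 2 2; 1 -1 0) = Δ·Π!·Σ² = 1/21  (sign -1)
combine: 4πI² = 225·2/35·1/21 = 30/49
take √, sign -1: I = -0.22072812

-0.220728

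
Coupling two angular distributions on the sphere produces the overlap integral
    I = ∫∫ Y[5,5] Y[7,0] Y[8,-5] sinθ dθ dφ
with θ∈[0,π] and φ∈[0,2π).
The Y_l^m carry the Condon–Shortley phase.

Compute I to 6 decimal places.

-0.164107

Rules hold: Σm=0, L=20 even, 2≤8≤12.
N = 11·15·17 = 2805
Δ = 4!·6!·10!/21! = 1/814773960
Racah Σ t=0..4: t=0:+1/87091200 t=1:−1/4976640 t=2:+1/2073600 t=3:−1/4976640 t=4:+1/87091200 = 1/9676800
⇒ 3j(5 7 8; 0 0 0)² = 360/46189, sgn +1
Racah Σ t=0..0: t=0:+1/522547200 = 1/522547200
⇒ 3j(5 7 8; 5 0 -5)² = 5/323, sgn -1
4πI² = N·(3j₀)²·(3jₘ)² = 27000/79781
I = -1·√(0.338426/4π) = -0.16410704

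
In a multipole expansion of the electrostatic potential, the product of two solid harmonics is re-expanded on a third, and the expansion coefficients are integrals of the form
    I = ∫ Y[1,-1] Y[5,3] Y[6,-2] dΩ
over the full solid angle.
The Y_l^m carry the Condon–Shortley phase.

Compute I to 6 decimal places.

Checks pass: Σm=0; 12 even; l₃=6∈[4,6].
(2·1+1)(2·5+1)(2·6+1) = 429
Δ: 0! 2! 10! / 13! → 1/858
sum: t=0:+1/14400 = 1/14400
3j²(1 5 6; 0 0 0) = Δ·Π!·Σ² = 6/143  (sign +1)
sum: t=0:+1/161280 = 1/161280
3j²(1 5 6; -1 3 -2) = Δ·Π!·Σ² = 1/143  (sign +1)
combine: 4πI² = 429·6/143·1/143 = 18/143
take √, sign +1: I = 0.10008369

0.100084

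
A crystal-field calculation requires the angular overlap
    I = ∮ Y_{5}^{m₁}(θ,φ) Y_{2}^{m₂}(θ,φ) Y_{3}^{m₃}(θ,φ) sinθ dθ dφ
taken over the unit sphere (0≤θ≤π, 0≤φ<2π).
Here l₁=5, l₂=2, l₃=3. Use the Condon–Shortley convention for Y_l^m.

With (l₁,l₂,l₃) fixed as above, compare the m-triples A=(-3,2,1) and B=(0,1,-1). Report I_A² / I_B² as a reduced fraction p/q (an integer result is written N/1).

7/5

Shared (l₁,l₂,l₃)=(5,2,3): N and (l;000)² cancel in I_A²/I_B².
A: Δ = 4!·6!·0!/11! = 1/2310; Racah Σ t=4..4: t=4:+1/1152 = 1/1152; ⇒ 3j(5 2 3; -3 2 1)² = 1/33, sgn +1
B: Δ = 4!·6!·0!/11! = 1/2310; Racah Σ t=3..3: t=3:−1/288 = -1/288; ⇒ 3j(5 2 3; 0 1 -1)² = 5/231, sgn -1
I_A²/I_B² = (1/33)/(5/231) = 7/5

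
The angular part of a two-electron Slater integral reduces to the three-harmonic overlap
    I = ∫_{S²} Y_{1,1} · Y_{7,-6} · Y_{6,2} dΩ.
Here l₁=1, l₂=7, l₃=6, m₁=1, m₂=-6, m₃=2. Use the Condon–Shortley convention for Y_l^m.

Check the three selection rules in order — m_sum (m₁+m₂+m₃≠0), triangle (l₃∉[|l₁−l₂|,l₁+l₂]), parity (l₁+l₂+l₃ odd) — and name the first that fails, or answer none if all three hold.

m_sum

m₁+m₂+m₃ = 1 − 6 + 2 = -3  ✗
triangle: |1−7|=6 ≤ l₃=6 ≤ 1+7=8
parity: l₁+l₂+l₃ = 14 is even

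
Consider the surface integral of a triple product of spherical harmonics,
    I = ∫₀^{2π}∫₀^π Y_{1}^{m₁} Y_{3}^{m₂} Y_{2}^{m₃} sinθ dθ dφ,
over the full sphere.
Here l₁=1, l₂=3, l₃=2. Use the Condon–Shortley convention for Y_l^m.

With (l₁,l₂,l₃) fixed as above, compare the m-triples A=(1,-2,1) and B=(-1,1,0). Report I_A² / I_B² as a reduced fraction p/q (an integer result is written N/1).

Same 1,3,2: normalisation and zero-m 3j drop out of the ratio.
A: Δ: 2! 0! 4! / 7! → 1/105; sum: t=0:+1/12 = 1/12; 3j²(1 3 2; 1 -2 1) = Δ·Π!·Σ² = 2/21  (sign -1)
B: Δ: 2! 0! 4! / 7! → 1/105; sum: t=2:+1/8 = 1/8; 3j²(1 3 2; -1 1 0) = Δ·Π!·Σ² = 2/35  (sign +1)
I_A²/I_B² = (2/21)/(2/35) = 5/3

5/3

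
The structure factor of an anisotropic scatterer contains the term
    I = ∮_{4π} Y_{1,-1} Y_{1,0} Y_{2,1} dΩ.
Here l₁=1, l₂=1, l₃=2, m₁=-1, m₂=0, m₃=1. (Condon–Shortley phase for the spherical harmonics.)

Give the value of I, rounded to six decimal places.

-0.218510

m-sum 0 ✓  L=4 even ✓  0≤2≤2 ✓
Π(2lᵢ+1) = 3×3×5 = 45
triangle coeff Δ(1,1,2) = 1/30
Σ_t [0,0]: t=0:+1/1 = 1/1
(3j)²=2/15 [(1 1 2; 0 0 0)], sign=+1
Σ_t [0,0]: t=0:+1/2 = 1/2
(3j)²=1/10 [(1 1 2; -1 0 1)], sign=-1
⇒ 4πI² = 3/5
I = (-1)√(3/5/(4π)) = -0.21850969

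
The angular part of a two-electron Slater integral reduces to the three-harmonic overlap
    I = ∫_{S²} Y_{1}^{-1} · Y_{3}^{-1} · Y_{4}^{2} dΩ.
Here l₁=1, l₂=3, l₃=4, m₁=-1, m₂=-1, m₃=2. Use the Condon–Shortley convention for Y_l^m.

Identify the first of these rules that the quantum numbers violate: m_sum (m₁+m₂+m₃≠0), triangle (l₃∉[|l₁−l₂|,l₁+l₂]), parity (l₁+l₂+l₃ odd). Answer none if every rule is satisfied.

azimuthal sum: -1 − 1 + 2 = 0  ✓
2 ≤ 4 ≤ 4 (triangle on l)  ✓
L = 1 + 3 + 4 = 8 (even)  ✓

none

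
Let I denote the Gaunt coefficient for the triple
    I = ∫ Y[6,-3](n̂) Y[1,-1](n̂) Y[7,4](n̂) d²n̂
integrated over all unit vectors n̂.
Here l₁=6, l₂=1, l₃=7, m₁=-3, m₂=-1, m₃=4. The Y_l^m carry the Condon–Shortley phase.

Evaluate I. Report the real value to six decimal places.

0.259489

Rules hold: Σm=0, L=14 even, 5≤7≤7.
N = 13·3·15 = 585
Δ = 0!·12!·2!/15! = 1/1365
Racah Σ t=0..0: t=0:+1/518400 = 1/518400
⇒ 3j(6 1 7; 0 0 0)² = 7/195, sgn -1
Racah Σ t=0..0: t=0:+1/4354560 = 1/4354560
⇒ 3j(6 1 7; -3 -1 4)² = 11/273, sgn -1
4πI² = N·(3j₀)²·(3jₘ)² = 11/13
I = +1·√(0.846154/4π) = 0.25948947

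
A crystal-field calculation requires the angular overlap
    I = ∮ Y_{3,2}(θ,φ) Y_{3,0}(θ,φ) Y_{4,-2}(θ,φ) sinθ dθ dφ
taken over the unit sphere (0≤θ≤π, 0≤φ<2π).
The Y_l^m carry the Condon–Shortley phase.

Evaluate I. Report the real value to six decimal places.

Checks pass: Σm=0; 10 even; l₃=4∈[0,6].
(2·3+1)(2·3+1)(2·4+1) = 441
Δ: 2! 4! 4! / 11! → 1/34650
sum: t=0:+1/72 t=1:−1/16 t=2:+1/72 = -5/144
3j²(3 3 4; 0 0 0) = Δ·Π!·Σ² = 2/77  (sign -1)
sum: t=0:+1/72 t=1:−1/96 = 1/288
3j²(3 3 4; 2 0 -2) = Δ·Π!·Σ² = 1/462  (sign +1)
combine: 4πI² = 441·2/77·1/462 = 3/121
take √, sign -1: I = -0.04441841

-0.044418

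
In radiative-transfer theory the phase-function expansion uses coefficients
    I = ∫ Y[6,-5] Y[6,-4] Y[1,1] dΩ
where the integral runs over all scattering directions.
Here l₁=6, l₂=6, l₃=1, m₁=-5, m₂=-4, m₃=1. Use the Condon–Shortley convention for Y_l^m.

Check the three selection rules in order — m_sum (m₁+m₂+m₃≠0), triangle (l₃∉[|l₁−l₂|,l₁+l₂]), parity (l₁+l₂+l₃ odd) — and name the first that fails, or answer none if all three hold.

m_sum

m₁+m₂+m₃ = -5 − 4 + 1 = -8  ✗
triangle: |6−6|=0 ≤ l₃=1 ≤ 6+6=12
parity: l₁+l₂+l₃ = 13 is odd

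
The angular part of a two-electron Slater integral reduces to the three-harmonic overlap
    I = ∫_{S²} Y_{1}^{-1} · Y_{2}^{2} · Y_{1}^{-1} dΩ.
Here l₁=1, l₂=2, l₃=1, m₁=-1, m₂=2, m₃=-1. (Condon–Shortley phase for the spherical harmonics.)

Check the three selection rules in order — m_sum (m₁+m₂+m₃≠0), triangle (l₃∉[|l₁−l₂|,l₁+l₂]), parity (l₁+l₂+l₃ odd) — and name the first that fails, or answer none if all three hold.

none

m₁+m₂+m₃ = -1 + 2 − 1 = 0  ✓
triangle: |1−2|=1 ≤ l₃=1 ≤ 1+2=3  ✓
parity: l₁+l₂+l₃ = 4 is even  ✓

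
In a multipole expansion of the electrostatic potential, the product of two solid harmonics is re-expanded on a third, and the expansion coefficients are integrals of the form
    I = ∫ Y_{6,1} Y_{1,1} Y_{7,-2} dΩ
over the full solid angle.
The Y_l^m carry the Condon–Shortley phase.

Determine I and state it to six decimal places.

0.209937

m-sum 0 ✓  L=14 even ✓  5≤7≤7 ✓
Π(2lᵢ+1) = 13×3×15 = 585
triangle coeff Δ(6,1,7) = 1/1365
Σ_t [0,0]: t=0:+1/518400 = 1/518400
(3j)²=7/195 [(6 1 7; 0 0 0)], sign=-1
Σ_t [0,0]: t=0:+1/1209600 = 1/1209600
(3j)²=12/455 [(6 1 7; 1 1 -2)], sign=-1
⇒ 4πI² = 36/65
I = (+1)√(36/65/(4π)) = 0.20993732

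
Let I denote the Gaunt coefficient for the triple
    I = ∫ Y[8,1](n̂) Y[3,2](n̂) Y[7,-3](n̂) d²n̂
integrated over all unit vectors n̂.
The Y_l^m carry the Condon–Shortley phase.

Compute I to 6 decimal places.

0.166232

Rules hold: Σm=0, L=18 even, 5≤7≤11.
N = 17·7·15 = 1785
Δ = 4!·12!·2!/19! = 1/5290740
Racah Σ t=1..3: t=1:−1/7257600 t=2:+1/2073600 t=3:−1/7257600 = 1/4838400
⇒ 3j(8 3 7; 0 0 0)² = 252/20995, sgn -1
Racah Σ t=3..4: t=3:−1/11612160 t=4:+1/52254720 = -1/14929920
⇒ 3j(8 3 7; 1 2 -3)² = 1225/75582, sgn -1
4πI² = N·(3j₀)²·(3jₘ)² = 360150/1037153
I = +1·√(0.347249/4π) = 0.16623228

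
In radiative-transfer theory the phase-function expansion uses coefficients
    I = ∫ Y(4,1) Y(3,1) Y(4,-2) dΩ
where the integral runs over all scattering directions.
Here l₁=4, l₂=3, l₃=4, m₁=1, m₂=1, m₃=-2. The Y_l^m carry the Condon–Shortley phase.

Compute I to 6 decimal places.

L=11 odd ⇒ parity kills the (l;000) factor ⇒ I = 0

0.000000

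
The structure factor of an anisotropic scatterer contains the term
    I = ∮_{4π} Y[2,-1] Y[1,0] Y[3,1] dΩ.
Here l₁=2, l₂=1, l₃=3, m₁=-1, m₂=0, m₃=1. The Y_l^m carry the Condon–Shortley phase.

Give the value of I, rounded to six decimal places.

Checks pass: Σm=0; 6 even; l₃=3∈[1,3].
(2·2+1)(2·1+1)(2·3+1) = 105
Δ: 0! 4! 2! / 7! → 1/105
sum: t=0:+1/4 = 1/4
3j²(2 1 3; 0 0 0) = Δ·Π!·Σ² = 3/35  (sign -1)
sum: t=0:+1/6 = 1/6
3j²(2 1 3; -1 0 1) = Δ·Π!·Σ² = 8/105  (sign +1)
combine: 4πI² = 105·3/35·8/105 = 24/35
take √, sign -1: I = -0.23359668

-0.233597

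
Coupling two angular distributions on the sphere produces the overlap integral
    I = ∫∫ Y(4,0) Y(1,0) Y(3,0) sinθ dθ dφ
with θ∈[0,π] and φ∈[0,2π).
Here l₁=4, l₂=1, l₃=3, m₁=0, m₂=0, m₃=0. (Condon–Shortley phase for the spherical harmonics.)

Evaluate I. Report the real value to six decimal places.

0.246233

Checks pass: Σm=0; 8 even; l₃=3∈[3,5].
(2·4+1)(2·1+1)(2·3+1) = 189
Δ: 2! 6! 0! / 9! → 1/252
sum: t=1:−1/36 = -1/36
3j²(4 1 3; 0 0 0) = Δ·Π!·Σ² = 4/63  (sign +1)
(m-triple is (0,0,0) — same symbol as above.)
combine: 4πI² = 189·4/63·4/63 = 16/21
take √, sign +1: I = 0.24623252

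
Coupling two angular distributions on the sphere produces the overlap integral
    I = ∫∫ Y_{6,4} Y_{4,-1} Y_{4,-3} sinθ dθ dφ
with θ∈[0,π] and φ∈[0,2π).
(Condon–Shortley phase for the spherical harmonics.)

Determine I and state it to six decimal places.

-0.030176

Rules hold: Σm=0, L=14 even, 2≤4≤10.
N = 13·9·9 = 1053
Δ = 6!·6!·2!/15! = 1/1261260
Racah Σ t=2..4: t=2:+1/4608 t=3:−1/1296 t=4:+1/4608 = -7/20736
⇒ 3j(6 4 4; 0 0 0)² = 20/1287, sgn -1
Racah Σ t=1..2: t=1:−1/28800 t=2:+1/34560 = -1/172800
⇒ 3j(6 4 4; 4 -1 -3)² = 1/1430, sgn +1
4πI² = N·(3j₀)²·(3jₘ)² = 18/1573
I = -1·√(0.0114431/4π) = -0.03017637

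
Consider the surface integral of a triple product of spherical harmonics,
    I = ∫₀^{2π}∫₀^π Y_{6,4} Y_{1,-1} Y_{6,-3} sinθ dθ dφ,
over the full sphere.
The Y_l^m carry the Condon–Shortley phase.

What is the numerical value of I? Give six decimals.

0.000000

Σlᵢ=13 odd — θ-integrand is odd under cosθ→−cosθ; I=0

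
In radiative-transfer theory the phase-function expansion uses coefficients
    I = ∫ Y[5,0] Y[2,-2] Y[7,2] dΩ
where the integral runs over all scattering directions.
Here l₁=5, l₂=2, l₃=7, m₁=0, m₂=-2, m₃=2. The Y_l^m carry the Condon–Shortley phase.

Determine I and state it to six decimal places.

Rules hold: Σm=0, L=14 even, 3≤7≤7.
N = 11·5·15 = 825
Δ = 0!·10!·4!/15! = 1/15015
Racah Σ t=0..0: t=0:+1/57600 = 1/57600
⇒ 3j(5 2 7; 0 0 0)² = 21/715, sgn -1
Racah Σ t=0..0: t=0:+1/345600 = 1/345600
⇒ 3j(5 2 7; 0 -2 2)² = 6/715, sgn -1
4πI² = N·(3j₀)²·(3jₘ)² = 378/1859
I = +1·√(0.203335/4π) = 0.12720415

0.127204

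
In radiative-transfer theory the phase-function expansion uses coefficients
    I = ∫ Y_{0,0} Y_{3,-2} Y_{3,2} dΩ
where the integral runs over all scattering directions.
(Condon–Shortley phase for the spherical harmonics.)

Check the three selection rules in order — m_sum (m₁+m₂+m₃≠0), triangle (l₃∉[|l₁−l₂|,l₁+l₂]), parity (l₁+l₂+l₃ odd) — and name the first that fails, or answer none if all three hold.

Σmᵢ = 0  ✓
l₃∈[|l₁−l₂|,l₁+l₂]=[3,3], have l₃=3  ✓
Σlᵢ = 6 ⇒ even  ✓

none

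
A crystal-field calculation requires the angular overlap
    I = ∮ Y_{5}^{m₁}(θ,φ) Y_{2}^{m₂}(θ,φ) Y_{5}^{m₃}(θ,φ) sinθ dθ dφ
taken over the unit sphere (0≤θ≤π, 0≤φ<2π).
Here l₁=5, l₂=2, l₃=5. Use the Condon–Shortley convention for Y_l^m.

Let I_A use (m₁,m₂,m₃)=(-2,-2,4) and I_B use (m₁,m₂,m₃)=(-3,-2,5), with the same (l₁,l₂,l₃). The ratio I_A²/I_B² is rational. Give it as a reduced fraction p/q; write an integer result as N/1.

l's match ⇒ only the (l;m) 3-j factors differ between A and B.
A: triangle coeff Δ(5,2,5) = 1/38610; Σ_t [0,0]: t=0:+1/20160 = 1/20160; (3j)²=12/715 [(5 2 5; -2 -2 4)], sign=-1
B: triangle coeff Δ(5,2,5) = 1/38610; Σ_t [0,0]: t=0:+1/161280 = 1/161280; (3j)²=1/143 [(5 2 5; -3 -2 5)], sign=+1
I_A²/I_B² = (12/715)/(1/143) = 12/5

12/5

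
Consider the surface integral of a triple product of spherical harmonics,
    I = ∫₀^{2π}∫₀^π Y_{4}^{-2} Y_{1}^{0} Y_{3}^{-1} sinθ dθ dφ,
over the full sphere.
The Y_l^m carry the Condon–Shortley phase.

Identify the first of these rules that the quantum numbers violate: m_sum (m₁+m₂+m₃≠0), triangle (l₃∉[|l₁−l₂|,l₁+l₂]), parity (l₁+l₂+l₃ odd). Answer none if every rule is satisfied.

m_sum

azimuthal sum: -2 + 0 − 1 = -3  ✗
3 ≤ 3 ≤ 5 (triangle on l)
L = 4 + 1 + 3 = 8 (even)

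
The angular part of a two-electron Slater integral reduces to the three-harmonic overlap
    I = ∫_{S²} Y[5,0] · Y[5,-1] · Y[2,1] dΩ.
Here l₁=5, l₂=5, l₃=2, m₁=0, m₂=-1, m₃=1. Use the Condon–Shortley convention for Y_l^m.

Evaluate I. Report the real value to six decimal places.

-0.036166

m-sum 0 ✓  L=12 even ✓  0≤2≤10 ✓
Π(2lᵢ+1) = 11×11×5 = 605
triangle coeff Δ(5,5,2) = 1/38610
Σ_t [3,5]: t=3:−1/2880 t=4:+1/576 t=5:−1/2880 = 1/960
(3j)²=10/429 [(5 5 2; 0 0 0)], sign=+1
Σ_t [3,4]: t=3:−1/1440 t=4:+1/1152 = 1/5760
(3j)²=1/858 [(5 5 2; 0 -1 1)], sign=-1
⇒ 4πI² = 25/1521
I = (-1)√(25/1521/(4π)) = -0.03616600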